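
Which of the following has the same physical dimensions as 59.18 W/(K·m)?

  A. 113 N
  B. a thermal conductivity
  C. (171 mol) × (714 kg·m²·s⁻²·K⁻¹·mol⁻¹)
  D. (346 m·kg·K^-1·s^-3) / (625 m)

B.

Reference: W·m⁻¹·K⁻¹ = J·s⁻¹·m⁻¹·K⁻¹ = kg·m·s⁻³·K⁻¹.
Each option:
  A. N = kg·m·s⁻²
  B. [thermal conductivity] = kg·m·s⁻³·K⁻¹  ← same
  C. [mol] · [kg·m²·s⁻²·K⁻¹·mol⁻¹] = kg·m²·s⁻²·K⁻¹
  D. [kg·m·s⁻³·K⁻¹] / [m] = kg·s⁻³·K⁻¹
Only B. matches kg·m·s⁻³·K⁻¹.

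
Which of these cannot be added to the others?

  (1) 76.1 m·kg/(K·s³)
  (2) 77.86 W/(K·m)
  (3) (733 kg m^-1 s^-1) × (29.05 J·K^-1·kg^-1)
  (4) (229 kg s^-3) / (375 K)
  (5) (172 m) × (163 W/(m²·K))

Reduce each to base SI dimensions:
  (1) kg·m·s⁻³·K⁻¹
  (2) W·m⁻¹·K⁻¹ = J·s⁻¹·m⁻¹·K⁻¹ = kg·m·s⁻³·K⁻¹
  (3) [kg·m⁻¹·s⁻¹] · [m²·s⁻²·K⁻¹] = kg·m·s⁻³·K⁻¹
  (4) [kg·s⁻³] / [K] = kg·s⁻³·K⁻¹
  (5) [m] · [kg·s⁻³·K⁻¹] = kg·m·s⁻³·K⁻¹
All reduce to kg·m·s⁻³·K⁻¹ except (4), which is kg·s⁻³·K⁻¹.

(4)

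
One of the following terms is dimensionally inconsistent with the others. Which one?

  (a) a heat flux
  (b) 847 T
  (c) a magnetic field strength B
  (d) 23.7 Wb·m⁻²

(a)

Expand each in SI base units:
  (a) [heat flux] = kg·s⁻³
  (b) T = Wb·m⁻² = kg·s⁻²·A⁻¹
  (c) [magnetic field strength B] = kg·s⁻²·A⁻¹
  (d) Wb·m⁻² = V·s·m⁻² = kg·s⁻²·A⁻¹
All reduce to kg·s⁻²·A⁻¹ except (a), which is kg·s⁻³.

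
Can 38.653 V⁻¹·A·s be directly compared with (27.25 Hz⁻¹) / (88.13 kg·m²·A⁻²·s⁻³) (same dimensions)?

Yes

Work out the base dimensions of each:
  38.653 V⁻¹·A·s:  A·s·V⁻¹ = A·s·(J·C⁻¹)⁻¹ = kg⁻¹·m⁻²·s⁴·A²
  (27.25 Hz⁻¹) / (88.13 kg·m²·A⁻²·s⁻³):  [s] / [kg·m²·s⁻³·A⁻²] = kg⁻¹·m⁻²·s⁴·A²
Both are kg⁻¹·m⁻²·s⁴·A², so they have the same dimensions and can be added.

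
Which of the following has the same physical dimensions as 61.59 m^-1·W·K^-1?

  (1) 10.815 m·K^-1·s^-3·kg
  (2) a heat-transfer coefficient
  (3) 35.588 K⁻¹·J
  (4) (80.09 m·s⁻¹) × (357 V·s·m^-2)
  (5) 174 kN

(1)

Reference: W·m⁻¹·K⁻¹ = J·s⁻¹·m⁻¹·K⁻¹ = kg·m·s⁻³·K⁻¹.
Each option:
  (1) kg·m·s⁻³·K⁻¹  ← same
  (2) [heat-transfer coefficient] = kg·s⁻³·K⁻¹
  (3) J·K⁻¹ = N·m·K⁻¹ = kg·m²·s⁻²·K⁻¹
  (4) [m·s⁻¹] · [kg·s⁻²·A⁻¹] = kg·m·s⁻³·A⁻¹
  (5) N = kg·m·s⁻²
Only (1) matches kg·m·s⁻³·K⁻¹.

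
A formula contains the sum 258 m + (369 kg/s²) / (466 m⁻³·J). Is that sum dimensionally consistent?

Yes

In SI base units:
  258 m:  m
  (369 kg/s²) / (466 m⁻³·J):  [kg·s⁻²] / [kg·m⁻¹·s⁻²] = m
Both are m, so they have the same dimensions and can be added.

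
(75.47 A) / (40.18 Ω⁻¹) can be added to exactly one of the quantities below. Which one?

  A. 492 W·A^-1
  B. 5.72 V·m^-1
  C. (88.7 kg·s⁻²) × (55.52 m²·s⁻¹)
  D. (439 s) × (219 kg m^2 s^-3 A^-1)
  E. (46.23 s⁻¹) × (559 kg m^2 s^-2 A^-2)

Reference: [A] / [kg⁻¹·m⁻²·s³·A²] = kg·m²·s⁻³·A⁻¹.
Each option:
  A. W·A⁻¹ = J·s⁻¹·A⁻¹ = kg·m²·s⁻³·A⁻¹  ← same
  B. V·m⁻¹ = J·C⁻¹·m⁻¹ = kg·m·s⁻³·A⁻¹
  C. [kg·s⁻²] · [m²·s⁻¹] = kg·m²·s⁻³
  D. [s] · [kg·m²·s⁻³·A⁻¹] = kg·m²·s⁻²·A⁻¹
  E. [s⁻¹] · [kg·m²·s⁻²·A⁻²] = kg·m²·s⁻³·A⁻²
Only A. matches kg·m²·s⁻³·A⁻¹.

A.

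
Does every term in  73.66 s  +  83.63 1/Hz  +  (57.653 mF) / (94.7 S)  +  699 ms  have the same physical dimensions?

In SI base units:
  73.66 s:  s
  83.63 1/Hz:  Hz⁻¹ = (s⁻¹)⁻¹ = s
  (57.653 mF) / (94.7 S):  [kg⁻¹·m⁻²·s⁴·A²] / [kg⁻¹·m⁻²·s³·A²] = s
  699 ms:  s
Every term reduces to s.

Yes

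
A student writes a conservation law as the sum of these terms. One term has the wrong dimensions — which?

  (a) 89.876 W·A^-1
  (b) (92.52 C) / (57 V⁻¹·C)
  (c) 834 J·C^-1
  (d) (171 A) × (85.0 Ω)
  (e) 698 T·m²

In SI base units:
  (a) W·A⁻¹ = J·s⁻¹·A⁻¹ = kg·m²·s⁻³·A⁻¹
  (b) [s·A] / [kg⁻¹·m⁻²·s⁴·A²] = kg·m²·s⁻³·A⁻¹
  (c) J·C⁻¹ = N·m·(s·A)⁻¹ = kg·m²·s⁻³·A⁻¹
  (d) [A] · [kg·m²·s⁻³·A⁻²] = kg·m²·s⁻³·A⁻¹
  (e) T·m² = Wb·m⁻²·m² = kg·m²·s⁻²·A⁻¹
All reduce to kg·m²·s⁻³·A⁻¹ except (e), which is kg·m²·s⁻²·A⁻¹.

(e)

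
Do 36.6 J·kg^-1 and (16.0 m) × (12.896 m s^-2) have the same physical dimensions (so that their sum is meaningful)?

Dimensions:
  36.6 J·kg^-1:  J·kg⁻¹ = N·m·kg⁻¹ = m²·s⁻²
  (16.0 m) × (12.896 m s^-2):  [m] · [m·s⁻²] = m²·s⁻²
Both are m²·s⁻², so they have the same dimensions and can be added.

Yes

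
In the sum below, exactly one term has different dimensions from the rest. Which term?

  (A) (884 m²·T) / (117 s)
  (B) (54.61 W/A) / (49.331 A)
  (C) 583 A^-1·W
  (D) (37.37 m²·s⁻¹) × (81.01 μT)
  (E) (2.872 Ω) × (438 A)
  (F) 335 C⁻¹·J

(B)

In SI base units:
  (A) [kg·m²·s⁻²·A⁻¹] / [s] = kg·m²·s⁻³·A⁻¹
  (B) [kg·m²·s⁻³·A⁻¹] / [A] = kg·m²·s⁻³·A⁻²
  (C) W·A⁻¹ = J·s⁻¹·A⁻¹ = kg·m²·s⁻³·A⁻¹
  (D) [m²·s⁻¹] · [kg·s⁻²·A⁻¹] = kg·m²·s⁻³·A⁻¹
  (E) [kg·m²·s⁻³·A⁻²] · [A] = kg·m²·s⁻³·A⁻¹
  (F) J·C⁻¹ = N·m·(s·A)⁻¹ = kg·m²·s⁻³·A⁻¹
All reduce to kg·m²·s⁻³·A⁻¹ except (B), which is kg·m²·s⁻³·A⁻².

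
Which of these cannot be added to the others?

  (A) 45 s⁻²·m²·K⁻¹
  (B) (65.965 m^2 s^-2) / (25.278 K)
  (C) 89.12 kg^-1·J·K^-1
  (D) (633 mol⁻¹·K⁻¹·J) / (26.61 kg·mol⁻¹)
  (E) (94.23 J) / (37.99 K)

Dimensions:
  (A) m²·s⁻²·K⁻¹
  (B) [m²·s⁻²] / [K] = m²·s⁻²·K⁻¹
  (C) J·kg⁻¹·K⁻¹ = N·m·kg⁻¹·K⁻¹ = m²·s⁻²·K⁻¹
  (D) [kg·m²·s⁻²·K⁻¹·mol⁻¹] / [kg·mol⁻¹] = m²·s⁻²·K⁻¹
  (E) [kg·m²·s⁻²] / [K] = kg·m²·s⁻²·K⁻¹
All reduce to m²·s⁻²·K⁻¹ except (E), which is kg·m²·s⁻²·K⁻¹.

(E)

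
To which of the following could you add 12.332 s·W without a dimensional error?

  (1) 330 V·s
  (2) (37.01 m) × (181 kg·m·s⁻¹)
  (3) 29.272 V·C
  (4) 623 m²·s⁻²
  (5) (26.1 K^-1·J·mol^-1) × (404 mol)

(3)

Reference: W·s = J·s⁻¹·s = kg·m²·s⁻².
Each option:
  (1) V·s = J·C⁻¹·s = kg·m²·s⁻²·A⁻¹
  (2) [m] · [kg·m·s⁻¹] = kg·m²·s⁻¹
  (3) C·V = s·A·J·C⁻¹ = kg·m²·s⁻²  ← same
  (4) m²·s⁻²
  (5) [kg·m²·s⁻²·K⁻¹·mol⁻¹] · [mol] = kg·m²·s⁻²·K⁻¹
Only (3) matches kg·m²·s⁻².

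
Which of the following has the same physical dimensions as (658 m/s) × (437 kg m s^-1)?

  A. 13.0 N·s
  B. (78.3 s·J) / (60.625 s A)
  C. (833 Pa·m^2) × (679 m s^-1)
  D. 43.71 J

D.

Reference: [m·s⁻¹] · [kg·m·s⁻¹] = kg·m²·s⁻².
Each option:
  A. N·s = kg·m·s⁻²·s = kg·m·s⁻¹
  B. [kg·m²·s⁻¹] / [s·A] = kg·m²·s⁻²·A⁻¹
  C. [kg·m·s⁻²] · [m·s⁻¹] = kg·m²·s⁻³
  D. J = N·m = kg·m²·s⁻²  ← same
Only D. matches kg·m²·s⁻².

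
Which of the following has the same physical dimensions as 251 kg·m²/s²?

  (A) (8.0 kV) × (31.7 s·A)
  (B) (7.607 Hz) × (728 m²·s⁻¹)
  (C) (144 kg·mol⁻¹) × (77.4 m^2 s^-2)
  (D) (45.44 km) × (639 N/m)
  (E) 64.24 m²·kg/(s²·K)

Reference: kg·m²·s⁻².
Each option:
  (A) [kg·m²·s⁻³·A⁻¹] · [s·A] = kg·m²·s⁻²  ← same
  (B) [s⁻¹] · [m²·s⁻¹] = m²·s⁻²
  (C) [kg·mol⁻¹] · [m²·s⁻²] = kg·m²·s⁻²·mol⁻¹
  (D) [m] · [kg·s⁻²] = kg·m·s⁻²
  (E) kg·m²·s⁻²·K⁻¹
Only (A) matches kg·m²·s⁻².

(A)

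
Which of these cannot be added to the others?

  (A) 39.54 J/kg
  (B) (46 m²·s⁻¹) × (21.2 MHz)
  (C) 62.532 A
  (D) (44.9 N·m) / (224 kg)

(C)

Reduce each to base SI dimensions:
  (A) J·kg⁻¹ = N·m·kg⁻¹ = m²·s⁻²
  (B) [m²·s⁻¹] · [s⁻¹] = m²·s⁻²
  (C) A
  (D) [kg·m²·s⁻²] / [kg] = m²·s⁻²
All reduce to m²·s⁻² except (C), which is A.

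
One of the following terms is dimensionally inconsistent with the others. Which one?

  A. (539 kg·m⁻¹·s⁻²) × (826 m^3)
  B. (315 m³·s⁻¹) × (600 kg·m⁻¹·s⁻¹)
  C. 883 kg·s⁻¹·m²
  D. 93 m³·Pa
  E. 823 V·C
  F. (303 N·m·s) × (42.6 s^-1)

Reduce each to base SI dimensions:
  A. [kg·m⁻¹·s⁻²] · [m³] = kg·m²·s⁻²
  B. [m³·s⁻¹] · [kg·m⁻¹·s⁻¹] = kg·m²·s⁻²
  C. kg·m²·s⁻¹
  D. Pa·m³ = N·m⁻²·m³ = kg·m²·s⁻²
  E. C·V = s·A·J·C⁻¹ = kg·m²·s⁻²
  F. [kg·m²·s⁻¹] · [s⁻¹] = kg·m²·s⁻²
All reduce to kg·m²·s⁻² except C., which is kg·m²·s⁻¹.

C.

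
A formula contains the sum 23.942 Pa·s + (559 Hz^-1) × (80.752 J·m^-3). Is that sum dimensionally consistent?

Yes

Work out the base dimensions of each:
  23.942 Pa·s:  Pa·s = N·m⁻²·s = kg·m⁻¹·s⁻¹
  (559 Hz^-1) × (80.752 J·m^-3):  [s] · [kg·m⁻¹·s⁻²] = kg·m⁻¹·s⁻¹
Both are kg·m⁻¹·s⁻¹, so they have the same dimensions and can be added.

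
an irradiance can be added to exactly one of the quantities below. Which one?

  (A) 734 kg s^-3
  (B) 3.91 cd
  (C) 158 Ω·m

(A)

Reference: [irradiance] = kg·s⁻³.
Each option:
  (A) kg·s⁻³  ← same
  (B) cd
  (C) Ω·m = V·A⁻¹·m = kg·m³·s⁻³·A⁻²
Only (A) matches kg·s⁻³.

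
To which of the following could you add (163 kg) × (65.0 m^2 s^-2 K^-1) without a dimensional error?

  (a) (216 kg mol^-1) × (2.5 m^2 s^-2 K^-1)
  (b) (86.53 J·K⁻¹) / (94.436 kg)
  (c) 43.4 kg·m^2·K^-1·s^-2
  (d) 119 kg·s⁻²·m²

(c)

Reference: [kg] · [m²·s⁻²·K⁻¹] = kg·m²·s⁻²·K⁻¹.
Each option:
  (a) [kg·mol⁻¹] · [m²·s⁻²·K⁻¹] = kg·m²·s⁻²·K⁻¹·mol⁻¹
  (b) [kg·m²·s⁻²·K⁻¹] / [kg] = m²·s⁻²·K⁻¹
  (c) kg·m²·s⁻²·K⁻¹  ← same
  (d) kg·m²·s⁻²
Only (c) matches kg·m²·s⁻²·K⁻¹.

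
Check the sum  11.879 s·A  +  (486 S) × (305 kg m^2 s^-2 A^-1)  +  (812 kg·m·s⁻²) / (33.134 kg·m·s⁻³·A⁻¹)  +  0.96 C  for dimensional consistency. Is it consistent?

Expand each in SI base units:
  11.879 s·A:  A·s = s·A
  (486 S) × (305 kg m^2 s^-2 A^-1):  [kg⁻¹·m⁻²·s³·A²] · [kg·m²·s⁻²·A⁻¹] = s·A
  (812 kg·m·s⁻²) / (33.134 kg·m·s⁻³·A⁻¹):  [kg·m·s⁻²] / [kg·m·s⁻³·A⁻¹] = s·A
  0.96 C:  C = s·A
Every term reduces to s·A.

Yes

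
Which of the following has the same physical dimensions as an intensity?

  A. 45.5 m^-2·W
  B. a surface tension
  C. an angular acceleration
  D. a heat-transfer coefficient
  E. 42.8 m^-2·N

Reference: [intensity] = kg·s⁻³.
Each option:
  A. W·m⁻² = J·s⁻¹·m⁻² = kg·s⁻³  ← same
  B. [surface tension] = kg·s⁻²
  C. [angular acceleration] = s⁻²
  D. [heat-transfer coefficient] = kg·s⁻³·K⁻¹
  E. N·m⁻² = kg·m·s⁻²·m⁻² = kg·m⁻¹·s⁻²
Only A. matches kg·s⁻³.

A.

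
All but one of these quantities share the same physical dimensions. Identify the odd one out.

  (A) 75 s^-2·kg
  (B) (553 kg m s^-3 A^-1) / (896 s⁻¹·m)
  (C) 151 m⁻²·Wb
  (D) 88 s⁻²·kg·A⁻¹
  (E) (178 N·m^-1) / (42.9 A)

Work out the base dimensions of each:
  (A) kg·s⁻²
  (B) [kg·m·s⁻³·A⁻¹] / [m·s⁻¹] = kg·s⁻²·A⁻¹
  (C) Wb·m⁻² = V·s·m⁻² = kg·s⁻²·A⁻¹
  (D) kg·s⁻²·A⁻¹
  (E) [kg·s⁻²] / [A] = kg·s⁻²·A⁻¹
All reduce to kg·s⁻²·A⁻¹ except (A), which is kg·s⁻².

(A)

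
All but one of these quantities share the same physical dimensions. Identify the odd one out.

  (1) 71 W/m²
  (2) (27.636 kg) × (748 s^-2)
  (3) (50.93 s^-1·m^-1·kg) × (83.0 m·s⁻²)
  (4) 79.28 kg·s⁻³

(2)

Reduce each to base SI dimensions:
  (1) W·m⁻² = J·s⁻¹·m⁻² = kg·s⁻³
  (2) [kg] · [s⁻²] = kg·s⁻²
  (3) [kg·m⁻¹·s⁻¹] · [m·s⁻²] = kg·s⁻³
  (4) kg·s⁻³
All reduce to kg·s⁻³ except (2), which is kg·s⁻².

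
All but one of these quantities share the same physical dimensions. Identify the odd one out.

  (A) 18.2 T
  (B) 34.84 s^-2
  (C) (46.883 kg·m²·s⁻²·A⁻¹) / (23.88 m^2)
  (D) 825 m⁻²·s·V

Work out the base dimensions of each:
  (A) T = Wb·m⁻² = kg·s⁻²·A⁻¹
  (B) s⁻²
  (C) [kg·m²·s⁻²·A⁻¹] / [m²] = kg·s⁻²·A⁻¹
  (D) V·s·m⁻² = J·C⁻¹·s·m⁻² = kg·s⁻²·A⁻¹
All reduce to kg·s⁻²·A⁻¹ except (B), which is s⁻².

(B)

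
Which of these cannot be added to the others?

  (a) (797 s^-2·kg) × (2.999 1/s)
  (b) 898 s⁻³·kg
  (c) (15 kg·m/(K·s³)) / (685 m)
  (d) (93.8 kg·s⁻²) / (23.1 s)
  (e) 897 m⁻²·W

(c)

In SI base units:
  (a) [kg·s⁻²] · [s⁻¹] = kg·s⁻³
  (b) kg·s⁻³
  (c) [kg·m·s⁻³·K⁻¹] / [m] = kg·s⁻³·K⁻¹
  (d) [kg·s⁻²] / [s] = kg·s⁻³
  (e) W·m⁻² = J·s⁻¹·m⁻² = kg·s⁻³
All reduce to kg·s⁻³ except (c), which is kg·s⁻³·K⁻¹.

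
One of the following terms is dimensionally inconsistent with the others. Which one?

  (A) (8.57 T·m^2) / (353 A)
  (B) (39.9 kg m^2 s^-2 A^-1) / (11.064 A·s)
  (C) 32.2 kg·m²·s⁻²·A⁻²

(B)

Reduce each to base SI dimensions:
  (A) [kg·m²·s⁻²·A⁻¹] / [A] = kg·m²·s⁻²·A⁻²
  (B) [kg·m²·s⁻²·A⁻¹] / [s·A] = kg·m²·s⁻³·A⁻²
  (C) kg·m²·s⁻²·A⁻²
All reduce to kg·m²·s⁻²·A⁻² except (B), which is kg·m²·s⁻³·A⁻².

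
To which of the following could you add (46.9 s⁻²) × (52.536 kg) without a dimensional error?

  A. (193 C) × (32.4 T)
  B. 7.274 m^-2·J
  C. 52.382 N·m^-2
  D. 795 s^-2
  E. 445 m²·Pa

B.

Reference: [s⁻²] · [kg] = kg·s⁻².
Each option:
  A. [s·A] · [kg·s⁻²·A⁻¹] = kg·s⁻¹
  B. J·m⁻² = N·m·m⁻² = kg·s⁻²  ← same
  C. N·m⁻² = kg·m·s⁻²·m⁻² = kg·m⁻¹·s⁻²
  D. s⁻²
  E. Pa·m² = N·m⁻²·m² = kg·m·s⁻²
Only B. matches kg·s⁻².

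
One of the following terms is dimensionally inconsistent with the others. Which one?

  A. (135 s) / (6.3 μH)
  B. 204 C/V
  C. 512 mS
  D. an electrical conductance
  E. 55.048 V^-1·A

Dimensions:
  A. [s] / [kg·m²·s⁻²·A⁻²] = kg⁻¹·m⁻²·s³·A²
  B. C·V⁻¹ = s·A·(J·C⁻¹)⁻¹ = kg⁻¹·m⁻²·s⁴·A²
  C. S = Ω⁻¹ = kg⁻¹·m⁻²·s³·A²
  D. [electrical conductance] = kg⁻¹·m⁻²·s³·A²
  E. A·V⁻¹ = A·(J·C⁻¹)⁻¹ = kg⁻¹·m⁻²·s³·A²
All reduce to kg⁻¹·m⁻²·s³·A² except B., which is kg⁻¹·m⁻²·s⁴·A².

B.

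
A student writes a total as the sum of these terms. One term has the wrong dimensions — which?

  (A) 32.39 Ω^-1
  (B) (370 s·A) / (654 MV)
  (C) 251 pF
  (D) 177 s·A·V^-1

(A)

Expand each in SI base units:
  (A) Ω⁻¹ = (V·A⁻¹)⁻¹ = kg⁻¹·m⁻²·s³·A²
  (B) [s·A] / [kg·m²·s⁻³·A⁻¹] = kg⁻¹·m⁻²·s⁴·A²
  (C) F = C·V⁻¹ = kg⁻¹·m⁻²·s⁴·A²
  (D) A·s·V⁻¹ = A·s·(J·C⁻¹)⁻¹ = kg⁻¹·m⁻²·s⁴·A²
All reduce to kg⁻¹·m⁻²·s⁴·A² except (A), which is kg⁻¹·m⁻²·s³·A².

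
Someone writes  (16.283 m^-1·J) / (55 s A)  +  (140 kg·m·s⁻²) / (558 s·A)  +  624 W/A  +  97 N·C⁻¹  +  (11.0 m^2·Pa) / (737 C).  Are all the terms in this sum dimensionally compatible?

Dimensions:
  (16.283 m^-1·J) / (55 s A):  [kg·m·s⁻²] / [s·A] = kg·m·s⁻³·A⁻¹
  (140 kg·m·s⁻²) / (558 s·A):  [kg·m·s⁻²] / [s·A] = kg·m·s⁻³·A⁻¹
  624 W/A:  W·A⁻¹ = J·s⁻¹·A⁻¹ = kg·m²·s⁻³·A⁻¹
  97 N·C⁻¹:  N·C⁻¹ = kg·m·s⁻²·(s·A)⁻¹ = kg·m·s⁻³·A⁻¹
  (11.0 m^2·Pa) / (737 C):  [kg·m·s⁻²] / [s·A] = kg·m·s⁻³·A⁻¹
The terms do not share a single dimension (kg·m²·s⁻³·A⁻¹ vs kg·m·s⁻³·A⁻¹).

No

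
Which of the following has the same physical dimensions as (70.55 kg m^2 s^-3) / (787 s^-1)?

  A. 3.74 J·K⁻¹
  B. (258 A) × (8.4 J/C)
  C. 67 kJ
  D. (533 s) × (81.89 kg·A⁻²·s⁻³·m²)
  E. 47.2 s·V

Reference: [kg·m²·s⁻³] / [s⁻¹] = kg·m²·s⁻².
Each option:
  A. J·K⁻¹ = N·m·K⁻¹ = kg·m²·s⁻²·K⁻¹
  B. [A] · [kg·m²·s⁻³·A⁻¹] = kg·m²·s⁻³
  C. J = N·m = kg·m²·s⁻²  ← same
  D. [s] · [kg·m²·s⁻³·A⁻²] = kg·m²·s⁻²·A⁻²
  E. V·s = J·C⁻¹·s = kg·m²·s⁻²·A⁻¹
Only C. matches kg·m²·s⁻².

C.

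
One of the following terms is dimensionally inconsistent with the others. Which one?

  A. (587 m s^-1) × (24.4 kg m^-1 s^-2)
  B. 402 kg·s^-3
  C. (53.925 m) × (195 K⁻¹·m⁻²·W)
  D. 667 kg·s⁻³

C.

In SI base units:
  A. [m·s⁻¹] · [kg·m⁻¹·s⁻²] = kg·s⁻³
  B. kg·s⁻³
  C. [m] · [kg·s⁻³·K⁻¹] = kg·m·s⁻³·K⁻¹
  D. kg·s⁻³
All reduce to kg·s⁻³ except C., which is kg·m·s⁻³·K⁻¹.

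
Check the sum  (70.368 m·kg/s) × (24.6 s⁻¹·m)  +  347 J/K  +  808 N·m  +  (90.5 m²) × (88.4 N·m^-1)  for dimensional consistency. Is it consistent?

No

In SI base units:
  (70.368 m·kg/s) × (24.6 s⁻¹·m):  [kg·m·s⁻¹] · [m·s⁻¹] = kg·m²·s⁻²
  347 J/K:  J·K⁻¹ = N·m·K⁻¹ = kg·m²·s⁻²·K⁻¹
  808 N·m:  N·m = kg·m·s⁻²·m = kg·m²·s⁻²
  (90.5 m²) × (88.4 N·m^-1):  [m²] · [kg·s⁻²] = kg·m²·s⁻²
The terms do not share a single dimension (kg·m²·s⁻² vs kg·m²·s⁻²·K⁻¹).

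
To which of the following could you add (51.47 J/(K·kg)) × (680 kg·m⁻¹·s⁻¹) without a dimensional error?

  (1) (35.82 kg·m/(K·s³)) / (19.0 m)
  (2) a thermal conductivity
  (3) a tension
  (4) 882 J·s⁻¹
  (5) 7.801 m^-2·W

Reference: [m²·s⁻²·K⁻¹] · [kg·m⁻¹·s⁻¹] = kg·m·s⁻³·K⁻¹.
Each option:
  (1) [kg·m·s⁻³·K⁻¹] / [m] = kg·s⁻³·K⁻¹
  (2) [thermal conductivity] = kg·m·s⁻³·K⁻¹  ← same
  (3) [tension] = kg·m·s⁻²
  (4) J·s⁻¹ = N·m·s⁻¹ = kg·m²·s⁻³
  (5) W·m⁻² = J·s⁻¹·m⁻² = kg·s⁻³
Only (2) matches kg·m·s⁻³·K⁻¹.

(2)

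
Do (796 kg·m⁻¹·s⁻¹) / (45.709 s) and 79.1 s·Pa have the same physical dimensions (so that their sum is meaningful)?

No

Reduce each to base SI dimensions:
  (796 kg·m⁻¹·s⁻¹) / (45.709 s):  [kg·m⁻¹·s⁻¹] / [s] = kg·m⁻¹·s⁻²
  79.1 s·Pa:  Pa·s = N·m⁻²·s = kg·m⁻¹·s⁻¹
kg·m⁻¹·s⁻² ≠ kg·m⁻¹·s⁻¹, so they cannot be added.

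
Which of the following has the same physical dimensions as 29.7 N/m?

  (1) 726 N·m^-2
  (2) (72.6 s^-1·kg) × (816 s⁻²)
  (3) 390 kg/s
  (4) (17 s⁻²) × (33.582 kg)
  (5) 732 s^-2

(4)

Reference: N·m⁻¹ = kg·m·s⁻²·m⁻¹ = kg·s⁻².
Each option:
  (1) N·m⁻² = kg·m·s⁻²·m⁻² = kg·m⁻¹·s⁻²
  (2) [kg·s⁻¹] · [s⁻²] = kg·s⁻³
  (3) kg·s⁻¹
  (4) [s⁻²] · [kg] = kg·s⁻²  ← same
  (5) s⁻²
Only (4) matches kg·s⁻².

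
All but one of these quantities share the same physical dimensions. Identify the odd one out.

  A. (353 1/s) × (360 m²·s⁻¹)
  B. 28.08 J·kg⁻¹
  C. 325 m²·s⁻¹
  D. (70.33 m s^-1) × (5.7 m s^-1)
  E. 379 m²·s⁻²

Reduce each to base SI dimensions:
  A. [s⁻¹] · [m²·s⁻¹] = m²·s⁻²
  B. J·kg⁻¹ = N·m·kg⁻¹ = m²·s⁻²
  C. m²·s⁻¹
  D. [m·s⁻¹] · [m·s⁻¹] = m²·s⁻²
  E. m²·s⁻²
All reduce to m²·s⁻² except C., which is m²·s⁻¹.

C.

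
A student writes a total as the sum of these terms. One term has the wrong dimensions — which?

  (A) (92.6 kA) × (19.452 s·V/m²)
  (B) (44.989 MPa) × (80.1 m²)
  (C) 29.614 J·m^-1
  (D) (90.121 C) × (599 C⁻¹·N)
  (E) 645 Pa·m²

Reduce each to base SI dimensions:
  (A) [A] · [kg·s⁻²·A⁻¹] = kg·s⁻²
  (B) [kg·m⁻¹·s⁻²] · [m²] = kg·m·s⁻²
  (C) J·m⁻¹ = N·m·m⁻¹ = kg·m·s⁻²
  (D) [s·A] · [kg·m·s⁻³·A⁻¹] = kg·m·s⁻²
  (E) Pa·m² = N·m⁻²·m² = kg·m·s⁻²
All reduce to kg·m·s⁻² except (A), which is kg·s⁻².

(A)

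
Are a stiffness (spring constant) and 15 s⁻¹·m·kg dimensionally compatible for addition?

Expand each in SI base units:
  a stiffness (spring constant):  [stiffness (spring constant)] = kg·s⁻²
  15 s⁻¹·m·kg:  kg·m·s⁻¹
kg·s⁻² ≠ kg·m·s⁻¹, so they cannot be added.

No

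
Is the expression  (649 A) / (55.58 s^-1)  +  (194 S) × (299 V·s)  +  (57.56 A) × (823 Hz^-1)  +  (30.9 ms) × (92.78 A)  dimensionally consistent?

Yes

Work out the base dimensions of each:
  (649 A) / (55.58 s^-1):  [A] / [s⁻¹] = s·A
  (194 S) × (299 V·s):  [kg⁻¹·m⁻²·s³·A²] · [kg·m²·s⁻²·A⁻¹] = s·A
  (57.56 A) × (823 Hz^-1):  [A] · [s] = s·A
  (30.9 ms) × (92.78 A):  [s] · [A] = s·A
Every term reduces to s·A.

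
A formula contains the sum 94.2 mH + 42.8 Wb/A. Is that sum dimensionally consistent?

Yes

Reduce each to base SI dimensions:
  94.2 mH:  H = V·s·A⁻¹ = kg·m²·s⁻²·A⁻²
  42.8 Wb/A:  Wb·A⁻¹ = V·s·A⁻¹ = kg·m²·s⁻²·A⁻²
Both are kg·m²·s⁻²·A⁻², so they have the same dimensions and can be added.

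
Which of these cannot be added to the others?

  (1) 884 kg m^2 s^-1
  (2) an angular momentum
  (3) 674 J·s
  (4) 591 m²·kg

Dimensions:
  (1) kg·m²·s⁻¹
  (2) [angular momentum] = kg·m²·s⁻¹
  (3) J·s = N·m·s = kg·m²·s⁻¹
  (4) kg·m²
All reduce to kg·m²·s⁻¹ except (4), which is kg·m².

(4)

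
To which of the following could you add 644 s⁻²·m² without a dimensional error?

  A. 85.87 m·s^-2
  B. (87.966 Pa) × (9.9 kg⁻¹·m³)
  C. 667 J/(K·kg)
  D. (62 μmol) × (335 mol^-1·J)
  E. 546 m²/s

Reference: m²·s⁻².
Each option:
  A. m·s⁻²
  B. [kg·m⁻¹·s⁻²] · [kg⁻¹·m³] = m²·s⁻²  ← same
  C. J·kg⁻¹·K⁻¹ = N·m·kg⁻¹·K⁻¹ = m²·s⁻²·K⁻¹
  D. [mol] · [kg·m²·s⁻²·mol⁻¹] = kg·m²·s⁻²
  E. m²·s⁻¹
Only B. matches m²·s⁻².

B.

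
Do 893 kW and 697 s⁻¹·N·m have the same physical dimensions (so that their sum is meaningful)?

Yes

In SI base units:
  893 kW:  W = J·s⁻¹ = kg·m²·s⁻³
  697 s⁻¹·N·m:  N·m·s⁻¹ = kg·m·s⁻²·m·s⁻¹ = kg·m²·s⁻³
Both are kg·m²·s⁻³, so they have the same dimensions and can be added.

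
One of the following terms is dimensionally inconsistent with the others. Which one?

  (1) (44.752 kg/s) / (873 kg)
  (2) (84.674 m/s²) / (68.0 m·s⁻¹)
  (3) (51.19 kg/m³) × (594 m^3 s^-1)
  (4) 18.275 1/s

Work out the base dimensions of each:
  (1) [kg·s⁻¹] / [kg] = s⁻¹
  (2) [m·s⁻²] / [m·s⁻¹] = s⁻¹
  (3) [kg·m⁻³] · [m³·s⁻¹] = kg·s⁻¹
  (4) s⁻¹
All reduce to s⁻¹ except (3), which is kg·s⁻¹.

(3)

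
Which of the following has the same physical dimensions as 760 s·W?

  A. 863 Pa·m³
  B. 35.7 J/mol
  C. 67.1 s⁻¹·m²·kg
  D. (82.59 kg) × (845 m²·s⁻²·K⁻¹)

Reference: W·s = J·s⁻¹·s = kg·m²·s⁻².
Each option:
  A. Pa·m³ = N·m⁻²·m³ = kg·m²·s⁻²  ← same
  B. J·mol⁻¹ = N·m·mol⁻¹ = kg·m²·s⁻²·mol⁻¹
  C. kg·m²·s⁻¹
  D. [kg] · [m²·s⁻²·K⁻¹] = kg·m²·s⁻²·K⁻¹
Only A. matches kg·m²·s⁻².

A.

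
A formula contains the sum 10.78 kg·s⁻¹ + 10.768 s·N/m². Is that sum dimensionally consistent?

No

In SI base units:
  10.78 kg·s⁻¹:  kg·s⁻¹
  10.768 s·N/m²:  N·s·m⁻² = kg·m·s⁻²·s·m⁻² = kg·m⁻¹·s⁻¹
kg·s⁻¹ ≠ kg·m⁻¹·s⁻¹, so they cannot be added.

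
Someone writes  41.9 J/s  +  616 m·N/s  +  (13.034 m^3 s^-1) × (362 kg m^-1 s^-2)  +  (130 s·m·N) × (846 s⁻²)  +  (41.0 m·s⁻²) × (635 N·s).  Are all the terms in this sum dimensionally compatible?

Yes

Work out the base dimensions of each:
  41.9 J/s:  J·s⁻¹ = N·m·s⁻¹ = kg·m²·s⁻³
  616 m·N/s:  N·m·s⁻¹ = kg·m·s⁻²·m·s⁻¹ = kg·m²·s⁻³
  (13.034 m^3 s^-1) × (362 kg m^-1 s^-2):  [m³·s⁻¹] · [kg·m⁻¹·s⁻²] = kg·m²·s⁻³
  (130 s·m·N) × (846 s⁻²):  [kg·m²·s⁻¹] · [s⁻²] = kg·m²·s⁻³
  (41.0 m·s⁻²) × (635 N·s):  [m·s⁻²] · [kg·m·s⁻¹] = kg·m²·s⁻³
Every term reduces to kg·m²·s⁻³.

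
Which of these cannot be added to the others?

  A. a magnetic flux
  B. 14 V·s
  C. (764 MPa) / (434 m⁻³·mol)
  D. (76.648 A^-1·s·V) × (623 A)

In SI base units:
  A. [magnetic flux] = kg·m²·s⁻²·A⁻¹
  B. V·s = J·C⁻¹·s = kg·m²·s⁻²·A⁻¹
  C. [kg·m⁻¹·s⁻²] / [m⁻³·mol] = kg·m²·s⁻²·mol⁻¹
  D. [kg·m²·s⁻²·A⁻²] · [A] = kg·m²·s⁻²·A⁻¹
All reduce to kg·m²·s⁻²·A⁻¹ except C., which is kg·m²·s⁻²·mol⁻¹.

C.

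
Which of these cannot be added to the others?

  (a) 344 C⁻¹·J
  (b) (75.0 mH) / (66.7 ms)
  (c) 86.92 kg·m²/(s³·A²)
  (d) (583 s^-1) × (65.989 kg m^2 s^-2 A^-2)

In SI base units:
  (a) J·C⁻¹ = N·m·(s·A)⁻¹ = kg·m²·s⁻³·A⁻¹
  (b) [kg·m²·s⁻²·A⁻²] / [s] = kg·m²·s⁻³·A⁻²
  (c) kg·m²·s⁻³·A⁻²
  (d) [s⁻¹] · [kg·m²·s⁻²·A⁻²] = kg·m²·s⁻³·A⁻²
All reduce to kg·m²·s⁻³·A⁻² except (a), which is kg·m²·s⁻³·A⁻¹.

(a)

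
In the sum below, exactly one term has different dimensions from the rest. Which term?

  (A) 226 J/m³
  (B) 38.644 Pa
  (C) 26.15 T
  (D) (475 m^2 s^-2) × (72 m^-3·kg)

(C)

Dimensions:
  (A) J·m⁻³ = N·m·m⁻³ = kg·m⁻¹·s⁻²
  (B) Pa = N·m⁻² = kg·m⁻¹·s⁻²
  (C) T = Wb·m⁻² = kg·s⁻²·A⁻¹
  (D) [m²·s⁻²] · [kg·m⁻³] = kg·m⁻¹·s⁻²
All reduce to kg·m⁻¹·s⁻² except (C), which is kg·s⁻²·A⁻¹.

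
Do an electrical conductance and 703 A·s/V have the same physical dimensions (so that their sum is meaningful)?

Work out the base dimensions of each:
  an electrical conductance:  [electrical conductance] = kg⁻¹·m⁻²·s³·A²
  703 A·s/V:  A·s·V⁻¹ = A·s·(J·C⁻¹)⁻¹ = kg⁻¹·m⁻²·s⁴·A²
kg⁻¹·m⁻²·s³·A² ≠ kg⁻¹·m⁻²·s⁴·A², so they cannot be added.

No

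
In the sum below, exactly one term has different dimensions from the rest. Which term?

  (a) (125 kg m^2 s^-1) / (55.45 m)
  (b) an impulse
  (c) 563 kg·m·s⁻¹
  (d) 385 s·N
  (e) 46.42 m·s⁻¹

Dimensions:
  (a) [kg·m²·s⁻¹] / [m] = kg·m·s⁻¹
  (b) [impulse] = kg·m·s⁻¹
  (c) kg·m·s⁻¹
  (d) N·s = kg·m·s⁻²·s = kg·m·s⁻¹
  (e) m·s⁻¹
All reduce to kg·m·s⁻¹ except (e), which is m·s⁻¹.

(e)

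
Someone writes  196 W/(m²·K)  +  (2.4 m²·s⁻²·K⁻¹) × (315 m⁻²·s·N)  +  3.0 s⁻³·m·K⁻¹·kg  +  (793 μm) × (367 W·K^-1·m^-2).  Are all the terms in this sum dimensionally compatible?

No

Dimensions:
  196 W/(m²·K):  W·m⁻²·K⁻¹ = J·s⁻¹·m⁻²·K⁻¹ = kg·s⁻³·K⁻¹
  (2.4 m²·s⁻²·K⁻¹) × (315 m⁻²·s·N):  [m²·s⁻²·K⁻¹] · [kg·m⁻¹·s⁻¹] = kg·m·s⁻³·K⁻¹
  3.0 s⁻³·m·K⁻¹·kg:  kg·m·s⁻³·K⁻¹
  (793 μm) × (367 W·K^-1·m^-2):  [m] · [kg·s⁻³·K⁻¹] = kg·m·s⁻³·K⁻¹
The terms do not share a single dimension (kg·m·s⁻³·K⁻¹ vs kg·s⁻³·K⁻¹).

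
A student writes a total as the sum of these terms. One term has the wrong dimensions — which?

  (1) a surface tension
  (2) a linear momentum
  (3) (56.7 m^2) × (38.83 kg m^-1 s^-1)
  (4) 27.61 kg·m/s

Expand each in SI base units:
  (1) [surface tension] = kg·s⁻²
  (2) [linear momentum] = kg·m·s⁻¹
  (3) [m²] · [kg·m⁻¹·s⁻¹] = kg·m·s⁻¹
  (4) kg·m·s⁻¹
All reduce to kg·m·s⁻¹ except (1), which is kg·s⁻².

(1)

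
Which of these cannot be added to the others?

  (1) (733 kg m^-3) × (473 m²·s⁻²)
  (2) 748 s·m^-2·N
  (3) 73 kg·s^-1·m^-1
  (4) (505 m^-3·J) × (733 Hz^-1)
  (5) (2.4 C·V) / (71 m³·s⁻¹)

Work out the base dimensions of each:
  (1) [kg·m⁻³] · [m²·s⁻²] = kg·m⁻¹·s⁻²
  (2) N·s·m⁻² = kg·m·s⁻²·s·m⁻² = kg·m⁻¹·s⁻¹
  (3) kg·m⁻¹·s⁻¹
  (4) [kg·m⁻¹·s⁻²] · [s] = kg·m⁻¹·s⁻¹
  (5) [kg·m²·s⁻²] / [m³·s⁻¹] = kg·m⁻¹·s⁻¹
All reduce to kg·m⁻¹·s⁻¹ except (1), which is kg·m⁻¹·s⁻².

(1)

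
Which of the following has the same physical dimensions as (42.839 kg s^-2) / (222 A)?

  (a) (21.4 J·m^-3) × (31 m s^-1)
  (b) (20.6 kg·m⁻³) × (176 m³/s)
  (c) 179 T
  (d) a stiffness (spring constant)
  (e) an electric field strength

(c)

Reference: [kg·s⁻²] / [A] = kg·s⁻²·A⁻¹.
Each option:
  (a) [kg·m⁻¹·s⁻²] · [m·s⁻¹] = kg·s⁻³
  (b) [kg·m⁻³] · [m³·s⁻¹] = kg·s⁻¹
  (c) T = Wb·m⁻² = kg·s⁻²·A⁻¹  ← same
  (d) [stiffness (spring constant)] = kg·s⁻²
  (e) [electric field strength] = kg·m·s⁻³·A⁻¹
Only (c) matches kg·s⁻²·A⁻¹.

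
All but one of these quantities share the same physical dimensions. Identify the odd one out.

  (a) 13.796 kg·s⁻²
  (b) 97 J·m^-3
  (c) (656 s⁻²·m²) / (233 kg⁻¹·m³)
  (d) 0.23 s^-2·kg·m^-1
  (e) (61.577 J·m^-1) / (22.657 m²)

In SI base units:
  (a) kg·s⁻²
  (b) J·m⁻³ = N·m·m⁻³ = kg·m⁻¹·s⁻²
  (c) [m²·s⁻²] / [kg⁻¹·m³] = kg·m⁻¹·s⁻²
  (d) kg·m⁻¹·s⁻²
  (e) [kg·m·s⁻²] / [m²] = kg·m⁻¹·s⁻²
All reduce to kg·m⁻¹·s⁻² except (a), which is kg·s⁻².

(a)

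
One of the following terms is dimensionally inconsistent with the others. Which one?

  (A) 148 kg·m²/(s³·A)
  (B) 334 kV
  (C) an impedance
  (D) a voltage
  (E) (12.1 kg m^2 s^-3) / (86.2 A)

(C)

Reduce each to base SI dimensions:
  (A) kg·m²·s⁻³·A⁻¹
  (B) V = J·C⁻¹ = kg·m²·s⁻³·A⁻¹
  (C) [impedance] = kg·m²·s⁻³·A⁻²
  (D) [voltage] = kg·m²·s⁻³·A⁻¹
  (E) [kg·m²·s⁻³] / [A] = kg·m²·s⁻³·A⁻¹
All reduce to kg·m²·s⁻³·A⁻¹ except (C), which is kg·m²·s⁻³·A⁻².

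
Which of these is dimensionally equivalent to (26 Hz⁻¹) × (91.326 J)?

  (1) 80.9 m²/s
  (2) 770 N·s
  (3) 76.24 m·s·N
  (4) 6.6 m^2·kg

Reference: [s] · [kg·m²·s⁻²] = kg·m²·s⁻¹.
Each option:
  (1) m²·s⁻¹
  (2) N·s = kg·m·s⁻²·s = kg·m·s⁻¹
  (3) N·m·s = kg·m·s⁻²·m·s = kg·m²·s⁻¹  ← same
  (4) kg·m²
Only (3) matches kg·m²·s⁻¹.

(3)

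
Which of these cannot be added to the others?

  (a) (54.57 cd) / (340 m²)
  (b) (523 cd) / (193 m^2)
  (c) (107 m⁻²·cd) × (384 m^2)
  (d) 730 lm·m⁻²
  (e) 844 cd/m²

(c)

Expand each in SI base units:
  (a) [cd] / [m²] = m⁻²·cd
  (b) [cd] / [m²] = m⁻²·cd
  (c) [m⁻²·cd] · [m²] = cd
  (d) lm·m⁻² = cd·m⁻² = m⁻²·cd
  (e) cd·m⁻² = m⁻²·cd
All reduce to m⁻²·cd except (c), which is cd.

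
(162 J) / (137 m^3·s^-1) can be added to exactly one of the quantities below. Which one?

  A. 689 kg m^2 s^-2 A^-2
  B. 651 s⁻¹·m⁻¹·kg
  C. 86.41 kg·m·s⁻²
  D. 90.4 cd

B.

Reference: [kg·m²·s⁻²] / [m³·s⁻¹] = kg·m⁻¹·s⁻¹.
Each option:
  A. kg·m²·s⁻²·A⁻²
  B. kg·m⁻¹·s⁻¹  ← same
  C. kg·m·s⁻²
  D. cd
Only B. matches kg·m⁻¹·s⁻¹.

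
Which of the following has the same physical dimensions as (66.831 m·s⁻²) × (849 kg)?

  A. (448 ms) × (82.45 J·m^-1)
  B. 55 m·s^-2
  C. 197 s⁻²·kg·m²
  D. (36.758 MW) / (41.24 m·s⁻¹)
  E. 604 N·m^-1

Reference: [m·s⁻²] · [kg] = kg·m·s⁻².
Each option:
  A. [s] · [kg·m·s⁻²] = kg·m·s⁻¹
  B. m·s⁻²
  C. kg·m²·s⁻²
  D. [kg·m²·s⁻³] / [m·s⁻¹] = kg·m·s⁻²  ← same
  E. N·m⁻¹ = kg·m·s⁻²·m⁻¹ = kg·s⁻²
Only D. matches kg·m·s⁻².

D.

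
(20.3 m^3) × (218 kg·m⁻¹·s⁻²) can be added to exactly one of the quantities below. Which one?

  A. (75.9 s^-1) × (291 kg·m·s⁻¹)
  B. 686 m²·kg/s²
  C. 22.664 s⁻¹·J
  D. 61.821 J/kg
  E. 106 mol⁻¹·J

B.

Reference: [m³] · [kg·m⁻¹·s⁻²] = kg·m²·s⁻².
Each option:
  A. [s⁻¹] · [kg·m·s⁻¹] = kg·m·s⁻²
  B. kg·m²·s⁻²  ← same
  C. J·s⁻¹ = N·m·s⁻¹ = kg·m²·s⁻³
  D. J·kg⁻¹ = N·m·kg⁻¹ = m²·s⁻²
  E. J·mol⁻¹ = N·m·mol⁻¹ = kg·m²·s⁻²·mol⁻¹
Only B. matches kg·m²·s⁻².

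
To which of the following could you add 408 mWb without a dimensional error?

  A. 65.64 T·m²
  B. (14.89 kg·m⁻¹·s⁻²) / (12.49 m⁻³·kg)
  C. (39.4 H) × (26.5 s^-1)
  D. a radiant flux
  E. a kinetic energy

Reference: Wb = V·s = kg·m²·s⁻²·A⁻¹.
Each option:
  A. T·m² = Wb·m⁻²·m² = kg·m²·s⁻²·A⁻¹  ← same
  B. [kg·m⁻¹·s⁻²] / [kg·m⁻³] = m²·s⁻²
  C. [kg·m²·s⁻²·A⁻²] · [s⁻¹] = kg·m²·s⁻³·A⁻²
  D. [radiant flux] = kg·m²·s⁻³
  E. [kinetic energy] = kg·m²·s⁻²
Only A. matches kg·m²·s⁻²·A⁻¹.

A.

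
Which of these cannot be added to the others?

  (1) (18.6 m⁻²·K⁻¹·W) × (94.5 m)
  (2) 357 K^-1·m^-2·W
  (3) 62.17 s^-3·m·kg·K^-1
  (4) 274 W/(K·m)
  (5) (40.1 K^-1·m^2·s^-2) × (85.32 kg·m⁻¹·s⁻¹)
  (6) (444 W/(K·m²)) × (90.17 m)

(2)

Dimensions:
  (1) [kg·s⁻³·K⁻¹] · [m] = kg·m·s⁻³·K⁻¹
  (2) W·m⁻²·K⁻¹ = J·s⁻¹·m⁻²·K⁻¹ = kg·s⁻³·K⁻¹
  (3) kg·m·s⁻³·K⁻¹
  (4) W·m⁻¹·K⁻¹ = J·s⁻¹·m⁻¹·K⁻¹ = kg·m·s⁻³·K⁻¹
  (5) [m²·s⁻²·K⁻¹] · [kg·m⁻¹·s⁻¹] = kg·m·s⁻³·K⁻¹
  (6) [kg·s⁻³·K⁻¹] · [m] = kg·m·s⁻³·K⁻¹
All reduce to kg·m·s⁻³·K⁻¹ except (2), which is kg·s⁻³·K⁻¹.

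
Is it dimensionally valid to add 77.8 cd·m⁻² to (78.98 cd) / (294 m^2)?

Yes

Work out the base dimensions of each:
  77.8 cd·m⁻²:  cd·m⁻² = m⁻²·cd
  (78.98 cd) / (294 m^2):  [cd] / [m²] = m⁻²·cd
Both are m⁻²·cd, so they have the same dimensions and can be added.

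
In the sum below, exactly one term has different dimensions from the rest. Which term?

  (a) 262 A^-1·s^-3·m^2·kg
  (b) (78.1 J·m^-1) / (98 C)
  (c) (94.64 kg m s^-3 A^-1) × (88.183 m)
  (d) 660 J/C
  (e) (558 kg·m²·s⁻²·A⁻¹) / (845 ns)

Expand each in SI base units:
  (a) kg·m²·s⁻³·A⁻¹
  (b) [kg·m·s⁻²] / [s·A] = kg·m·s⁻³·A⁻¹
  (c) [kg·m·s⁻³·A⁻¹] · [m] = kg·m²·s⁻³·A⁻¹
  (d) J·C⁻¹ = N·m·(s·A)⁻¹ = kg·m²·s⁻³·A⁻¹
  (e) [kg·m²·s⁻²·A⁻¹] / [s] = kg·m²·s⁻³·A⁻¹
All reduce to kg·m²·s⁻³·A⁻¹ except (b), which is kg·m·s⁻³·A⁻¹.

(b)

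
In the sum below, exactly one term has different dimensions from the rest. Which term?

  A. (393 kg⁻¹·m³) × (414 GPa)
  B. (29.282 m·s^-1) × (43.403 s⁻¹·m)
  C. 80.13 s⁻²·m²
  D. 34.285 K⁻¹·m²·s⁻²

Dimensions:
  A. [kg⁻¹·m³] · [kg·m⁻¹·s⁻²] = m²·s⁻²
  B. [m·s⁻¹] · [m·s⁻¹] = m²·s⁻²
  C. m²·s⁻²
  D. m²·s⁻²·K⁻¹
All reduce to m²·s⁻² except D., which is m²·s⁻²·K⁻¹.

D.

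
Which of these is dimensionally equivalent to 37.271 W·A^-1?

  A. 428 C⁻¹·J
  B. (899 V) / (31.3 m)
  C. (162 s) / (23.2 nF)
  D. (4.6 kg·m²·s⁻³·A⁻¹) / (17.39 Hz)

A.

Reference: W·A⁻¹ = J·s⁻¹·A⁻¹ = kg·m²·s⁻³·A⁻¹.
Each option:
  A. J·C⁻¹ = N·m·(s·A)⁻¹ = kg·m²·s⁻³·A⁻¹  ← same
  B. [kg·m²·s⁻³·A⁻¹] / [m] = kg·m·s⁻³·A⁻¹
  C. [s] / [kg⁻¹·m⁻²·s⁴·A²] = kg·m²·s⁻³·A⁻²
  D. [kg·m²·s⁻³·A⁻¹] / [s⁻¹] = kg·m²·s⁻²·A⁻¹
Only A. matches kg·m²·s⁻³·A⁻¹.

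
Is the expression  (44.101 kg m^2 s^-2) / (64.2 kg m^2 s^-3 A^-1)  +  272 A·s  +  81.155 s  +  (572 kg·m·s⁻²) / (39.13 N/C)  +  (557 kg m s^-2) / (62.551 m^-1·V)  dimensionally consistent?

Work out the base dimensions of each:
  (44.101 kg m^2 s^-2) / (64.2 kg m^2 s^-3 A^-1):  [kg·m²·s⁻²] / [kg·m²·s⁻³·A⁻¹] = s·A
  272 A·s:  A·s = s·A
  81.155 s:  s
  (572 kg·m·s⁻²) / (39.13 N/C):  [kg·m·s⁻²] / [kg·m·s⁻³·A⁻¹] = s·A
  (557 kg m s^-2) / (62.551 m^-1·V):  [kg·m·s⁻²] / [kg·m·s⁻³·A⁻¹] = s·A
The terms do not share a single dimension (s vs s·A).

No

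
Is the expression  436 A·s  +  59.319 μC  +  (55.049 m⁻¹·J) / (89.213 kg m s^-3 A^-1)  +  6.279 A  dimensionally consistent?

No

Expand each in SI base units:
  436 A·s:  A·s = s·A
  59.319 μC:  C = s·A
  (55.049 m⁻¹·J) / (89.213 kg m s^-3 A^-1):  [kg·m·s⁻²] / [kg·m·s⁻³·A⁻¹] = s·A
  6.279 A:  A
The terms do not share a single dimension (A vs s·A).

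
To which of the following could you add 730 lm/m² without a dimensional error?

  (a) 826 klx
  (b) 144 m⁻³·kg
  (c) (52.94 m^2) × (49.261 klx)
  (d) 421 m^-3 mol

(a)

Reference: lm·m⁻² = cd·m⁻² = m⁻²·cd.
Each option:
  (a) lx = lm·m⁻² = m⁻²·cd  ← same
  (b) kg·m⁻³
  (c) [m²] · [m⁻²·cd] = cd
  (d) m⁻³·mol
Only (a) matches m⁻²·cd.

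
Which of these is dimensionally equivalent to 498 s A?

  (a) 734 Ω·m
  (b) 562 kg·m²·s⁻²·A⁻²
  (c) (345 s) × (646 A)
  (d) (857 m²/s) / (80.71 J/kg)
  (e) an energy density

Reference: s·A.
Each option:
  (a) Ω·m = V·A⁻¹·m = kg·m³·s⁻³·A⁻²
  (b) kg·m²·s⁻²·A⁻²
  (c) [s] · [A] = s·A  ← same
  (d) [m²·s⁻¹] / [m²·s⁻²] = s
  (e) [energy density] = kg·m⁻¹·s⁻²
Only (c) matches s·A.

(c)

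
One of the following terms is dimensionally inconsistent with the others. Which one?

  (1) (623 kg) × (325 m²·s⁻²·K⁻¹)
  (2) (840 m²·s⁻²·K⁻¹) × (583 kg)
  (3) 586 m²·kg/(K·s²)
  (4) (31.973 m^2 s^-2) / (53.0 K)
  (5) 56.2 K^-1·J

Work out the base dimensions of each:
  (1) [kg] · [m²·s⁻²·K⁻¹] = kg·m²·s⁻²·K⁻¹
  (2) [m²·s⁻²·K⁻¹] · [kg] = kg·m²·s⁻²·K⁻¹
  (3) kg·m²·s⁻²·K⁻¹
  (4) [m²·s⁻²] / [K] = m²·s⁻²·K⁻¹
  (5) J·K⁻¹ = N·m·K⁻¹ = kg·m²·s⁻²·K⁻¹
All reduce to kg·m²·s⁻²·K⁻¹ except (4), which is m²·s⁻²·K⁻¹.

(4)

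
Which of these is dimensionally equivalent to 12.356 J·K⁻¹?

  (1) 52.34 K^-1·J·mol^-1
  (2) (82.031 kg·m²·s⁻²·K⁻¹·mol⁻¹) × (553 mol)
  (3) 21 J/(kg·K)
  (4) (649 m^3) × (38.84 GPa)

(2)

Reference: J·K⁻¹ = N·m·K⁻¹ = kg·m²·s⁻²·K⁻¹.
Each option:
  (1) J·mol⁻¹·K⁻¹ = N·m·mol⁻¹·K⁻¹ = kg·m²·s⁻²·K⁻¹·mol⁻¹
  (2) [kg·m²·s⁻²·K⁻¹·mol⁻¹] · [mol] = kg·m²·s⁻²·K⁻¹  ← same
  (3) J·kg⁻¹·K⁻¹ = N·m·kg⁻¹·K⁻¹ = m²·s⁻²·K⁻¹
  (4) [m³] · [kg·m⁻¹·s⁻²] = kg·m²·s⁻²
Only (2) matches kg·m²·s⁻²·K⁻¹.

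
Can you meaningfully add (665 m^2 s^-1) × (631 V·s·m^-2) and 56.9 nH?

Reduce each to base SI dimensions:
  (665 m^2 s^-1) × (631 V·s·m^-2):  [m²·s⁻¹] · [kg·s⁻²·A⁻¹] = kg·m²·s⁻³·A⁻¹
  56.9 nH:  H = V·s·A⁻¹ = kg·m²·s⁻²·A⁻²
kg·m²·s⁻³·A⁻¹ ≠ kg·m²·s⁻²·A⁻², so they cannot be added.

No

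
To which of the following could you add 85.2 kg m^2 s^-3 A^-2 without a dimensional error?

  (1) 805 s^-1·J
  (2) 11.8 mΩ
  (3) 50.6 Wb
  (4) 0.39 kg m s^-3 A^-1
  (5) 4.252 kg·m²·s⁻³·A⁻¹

(2)

Reference: kg·m²·s⁻³·A⁻².
Each option:
  (1) J·s⁻¹ = N·m·s⁻¹ = kg·m²·s⁻³
  (2) Ω = V·A⁻¹ = kg·m²·s⁻³·A⁻²  ← same
  (3) Wb = V·s = kg·m²·s⁻²·A⁻¹
  (4) kg·m·s⁻³·A⁻¹
  (5) kg·m²·s⁻³·A⁻¹
Only (2) matches kg·m²·s⁻³·A⁻².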